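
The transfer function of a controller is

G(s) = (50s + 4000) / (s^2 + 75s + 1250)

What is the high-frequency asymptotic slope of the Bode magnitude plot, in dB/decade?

Each pole contributes −20 dB/decade at high frequency; each zero contributes +20 dB/decade.
Net: 1 zero(s) − 2 pole(s) → -20 dB/decade.

-20 dB/decade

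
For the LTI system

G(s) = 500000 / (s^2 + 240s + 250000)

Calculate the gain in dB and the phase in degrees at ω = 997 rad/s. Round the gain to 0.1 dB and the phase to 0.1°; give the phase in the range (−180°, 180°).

-3.9 dB, -162.2°

At s = jω = j997:
quadratic: (j997)² + 240·j997 + 250000 = -744009 + j239280 → |·| ≈ 7.8154e+05, ∠ ≈ 162.17°
|G| = 500000 / 7.8154e+05 ≈ 0.63976
Gain = 20 log₁₀(0.63976) ≈ -3.88 dB
∠G = 0.00° − 162.17° = -162.17°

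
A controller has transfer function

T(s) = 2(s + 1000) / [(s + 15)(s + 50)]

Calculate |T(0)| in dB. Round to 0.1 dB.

8.5 dB

T(0) = 2·1000 / (15·50) ≈ 2.6667
20 log₁₀(2.6667) ≈ 8.52 dB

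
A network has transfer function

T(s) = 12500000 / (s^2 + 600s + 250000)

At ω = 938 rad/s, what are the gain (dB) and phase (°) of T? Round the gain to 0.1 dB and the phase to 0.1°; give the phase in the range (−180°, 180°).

At s = jω = j938:
quadratic: (j938)² + 600·j938 + 250000 = -629844 + j562800 → |·| ≈ 8.4466e+05, ∠ ≈ 138.22°
|T| = 12500000 / 8.4466e+05 ≈ 14.799
Gain = 20 log₁₀(14.799) ≈ 23.40 dB
∠T = 0.00° − 138.22° = -138.22°

23.4 dB, -138.2°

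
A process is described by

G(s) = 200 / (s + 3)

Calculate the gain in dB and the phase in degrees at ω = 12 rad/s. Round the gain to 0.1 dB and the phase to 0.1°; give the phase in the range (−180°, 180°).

Substitute s = j12:
Numerator: 200 = 200 + j0
Denominator: (j12) + 3 = 3 + j12
|N| = √(200² + 0²) ≈ 200, ∠N ≈ 0.00°
|D| = √(3² + 12²) ≈ 12.369, ∠D ≈ 75.96°
|G| = 200 / 12.369 ≈ 16.169
Gain = 20 log₁₀(16.169) ≈ 24.17 dB
∠G = 0.00° − 75.96° = -75.96°

24.2 dB, -76.0°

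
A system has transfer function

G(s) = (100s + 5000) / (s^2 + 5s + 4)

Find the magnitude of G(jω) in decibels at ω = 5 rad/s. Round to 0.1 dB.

Substitute s = j5:
Numerator: 100(j5) + 5000 = 5000 + j500
Denominator: (j5)^2 + 5(j5) + 4 = -21 + j25
|N| = √(5000² + 500²) ≈ 5024.9, ∠N ≈ 5.71°
|D| = √(21² + 25²) ≈ 32.65, ∠D ≈ 130.03°
|G| = 5024.9 / 32.65 ≈ 153.9
Gain = 20 log₁₀(153.9) ≈ 43.74 dB

43.7 dB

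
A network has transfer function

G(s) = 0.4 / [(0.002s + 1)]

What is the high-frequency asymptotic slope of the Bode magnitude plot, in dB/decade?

-20 dB/decade

Each pole contributes −20 dB/decade at high frequency; each zero contributes +20 dB/decade.
Net: 0 zero(s) − 1 pole(s) → -20 dB/decade.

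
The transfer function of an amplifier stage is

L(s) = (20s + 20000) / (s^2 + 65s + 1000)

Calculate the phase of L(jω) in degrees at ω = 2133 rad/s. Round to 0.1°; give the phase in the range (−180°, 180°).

-113.4°

Substitute s = j2133:
Numerator: 20(j2133) + 20000 = 20000 + j42660
Denominator: (j2133)^2 + 65(j2133) + 1000 = -4548689 + j138645
|N| = √(20000² + 42660²) ≈ 47116, ∠N ≈ 64.88°
|D| = √(4548689² + 138645²) ≈ 4.5508e+06, ∠D ≈ 178.25°
∠L = 64.88° − 178.25° = -113.37°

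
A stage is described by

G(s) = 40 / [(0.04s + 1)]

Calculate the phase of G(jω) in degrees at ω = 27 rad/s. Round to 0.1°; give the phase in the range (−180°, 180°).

At ω = 27 rad/s:
pole (1 + j27·0.04) = 1 + j1.08 → |·| ≈ 1.4719, ∠ ≈ 47.20°
∠G = (0°) − (47.20°) = -47.20°

-47.2°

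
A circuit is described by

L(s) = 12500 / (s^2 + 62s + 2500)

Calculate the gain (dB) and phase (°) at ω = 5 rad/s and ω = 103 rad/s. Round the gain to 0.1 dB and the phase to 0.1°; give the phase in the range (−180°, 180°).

ω = 5: 14.0 dB, -7.1°; ω = 103: 1.7 dB, -141.8°

At s = jω = j5:
quadratic: (j5)² + 62·j5 + 2500 = 2475 + j310 → |·| ≈ 2494.3, ∠ ≈ 7.14°
|L| = 12500 / 2494.3 ≈ 5.0114
Gain = 20 log₁₀(5.0114) ≈ 14.00 dB
∠L = 0.00° − 7.14° = -7.14°

At s = jω = j103:
quadratic: (j103)² + 62·j103 + 2500 = -8109 + j6386 → |·| ≈ 10322, ∠ ≈ 141.78°
|L| = 12500 / 10322 ≈ 1.211
Gain = 20 log₁₀(1.211) ≈ 1.66 dB
∠L = 0.00° − 141.78° = -141.78°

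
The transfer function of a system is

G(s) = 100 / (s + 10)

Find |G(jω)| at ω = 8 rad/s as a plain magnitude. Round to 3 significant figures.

At s = jω = j8:
pole (s+10): 10 + j8 → |·| = √(10²+8²) = √164 ≈ 12.806, ∠ = arctan(8/10) ≈ 38.66°
|G| = 100 / 12.806 ≈ 7.8088

7.81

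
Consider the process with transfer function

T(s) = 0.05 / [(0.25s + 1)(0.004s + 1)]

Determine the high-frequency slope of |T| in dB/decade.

-40 dB/decade

Each pole contributes −20 dB/decade at high frequency; each zero contributes +20 dB/decade.
Net: 0 zero(s) − 2 pole(s) → -40 dB/decade.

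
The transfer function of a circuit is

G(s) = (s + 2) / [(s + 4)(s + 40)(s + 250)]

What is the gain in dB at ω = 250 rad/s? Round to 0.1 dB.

-99.0 dB

At s = jω = j250:
zero (s+2): 2 + j250 → |·| = √(2²+250²) = √62504 ≈ 250.01, ∠ = arctan(250/2) ≈ 89.54°
pole (s+4): 4 + j250 → |·| = √(4²+250²) = √62516 ≈ 250.03, ∠ = arctan(250/4) ≈ 89.08°
pole (s+40): 40 + j250 → |·| = √(40²+250²) = √64100 ≈ 253.18, ∠ = arctan(250/40) ≈ 80.91°
pole (s+250): 250 + j250 → |·| = √(250²+250²) = √125000 ≈ 353.55, ∠ = arctan(250/250) ≈ 45.00°
|G| = 1 · 250.01 / 2.2381e+07 ≈ 1.1171e-05
Gain = 20 log₁₀(1.1171e-05) ≈ -99.04 dB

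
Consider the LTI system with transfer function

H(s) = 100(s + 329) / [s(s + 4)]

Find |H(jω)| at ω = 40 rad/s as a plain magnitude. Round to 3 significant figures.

At s = jω = j40:
zero (s+329): 329 + j40 → |·| = √(329²+40²) = √109841 ≈ 331.42, ∠ = arctan(40/329) ≈ 6.93°
pole (s+4): 4 + j40 → |·| = √(4²+40²) = √1616 ≈ 40.2, ∠ = arctan(40/4) ≈ 84.29°
pole at origin: |s| = 40, ∠ = 90.00° (in denominator)
|H| = 100 · 331.42 / 1608 ≈ 20.611

20.6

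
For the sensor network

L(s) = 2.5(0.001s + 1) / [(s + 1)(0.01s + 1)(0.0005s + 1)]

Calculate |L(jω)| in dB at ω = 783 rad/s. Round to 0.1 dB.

At ω = 783 rad/s:
zero (1 + j783·0.001) = 1 + j0.783 → |·| ≈ 1.2701, ∠ ≈ 38.06°
pole (1 + j783·1) = 1 + j783 → |·| ≈ 783, ∠ ≈ 89.93°
pole (1 + j783·0.01) = 1 + j7.83 → |·| ≈ 7.8936, ∠ ≈ 82.72°
pole (1 + j783·0.0005) = 1 + j0.3915 → |·| ≈ 1.0739, ∠ ≈ 21.38°
|L| = 2.5 · 1.2701 / (783 · 7.8936 · 1.0739) ≈ 0.00047838
Gain = 20 log₁₀(0.00047838) ≈ -66.40 dB

-66.4 dB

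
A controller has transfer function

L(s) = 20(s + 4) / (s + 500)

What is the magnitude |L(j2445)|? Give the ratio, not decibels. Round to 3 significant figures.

At s = jω = j2445:
zero (s+4): 4 + j2445 → |·| = √(4²+2445²) = √5978041 ≈ 2445, ∠ = arctan(2445/4) ≈ 89.91°
pole (s+500): 500 + j2445 → |·| = √(500²+2445²) = √6228025 ≈ 2495.6, ∠ = arctan(2445/500) ≈ 78.44°
|L| = 20 · 2445 / 2495.6 ≈ 19.594

19.6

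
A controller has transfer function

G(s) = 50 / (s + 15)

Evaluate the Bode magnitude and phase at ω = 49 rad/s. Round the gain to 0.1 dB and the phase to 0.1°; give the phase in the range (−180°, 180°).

-0.2 dB, -73.0°

At s = jω = j49:
pole (s+15): 15 + j49 → |·| = √(15²+49²) = √2626 ≈ 51.245, ∠ = arctan(49/15) ≈ 72.98°
|G| = 50 / 51.245 ≈ 0.9757
Gain = 20 log₁₀(0.9757) ≈ -0.21 dB
∠G = 0.00° − 72.98° = -72.98°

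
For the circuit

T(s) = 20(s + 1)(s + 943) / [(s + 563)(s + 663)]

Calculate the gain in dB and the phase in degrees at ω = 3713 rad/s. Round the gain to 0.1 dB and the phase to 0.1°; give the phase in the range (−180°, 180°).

At s = jω = j3713:
zero (s+1): 1 + j3713 → |·| = √(1²+3713²) = √13786370 ≈ 3713, ∠ = arctan(3713/1) ≈ 89.98°
zero (s+943): 943 + j3713 → |·| = √(943²+3713²) = √14675618 ≈ 3830.9, ∠ = arctan(3713/943) ≈ 75.75°
pole (s+563): 563 + j3713 → |·| = √(563²+3713²) = √14103338 ≈ 3755.4, ∠ = arctan(3713/563) ≈ 81.38°
pole (s+663): 663 + j3713 → |·| = √(663²+3713²) = √14225938 ≈ 3771.7, ∠ = arctan(3713/663) ≈ 79.88°
|T| = 20 · 1.4224e+07 / 1.4164e+07 ≈ 20.085
Gain = 20 log₁₀(20.085) ≈ 26.06 dB
∠T = 165.73° − 161.26° = 4.47°

26.1 dB, 4.5°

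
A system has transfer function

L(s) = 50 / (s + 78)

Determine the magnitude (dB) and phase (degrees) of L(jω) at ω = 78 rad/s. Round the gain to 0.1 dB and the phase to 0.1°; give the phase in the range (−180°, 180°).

At s = jω = j78:
pole (s+78): 78 + j78 → |·| = √(78²+78²) = √12168 ≈ 110.31, ∠ = arctan(78/78) ≈ 45.00°
|L| = 50 / 110.31 ≈ 0.45327
Gain = 20 log₁₀(0.45327) ≈ -6.87 dB
∠L = 0.00° − 45.00° = -45.00°

-6.9 dB, -45.0°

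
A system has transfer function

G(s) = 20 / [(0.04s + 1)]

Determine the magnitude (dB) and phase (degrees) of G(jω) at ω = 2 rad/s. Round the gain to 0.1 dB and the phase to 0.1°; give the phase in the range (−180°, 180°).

At ω = 2 rad/s:
pole (1 + j2·0.04) = 1 + j0.08 → |·| ≈ 1.0032, ∠ ≈ 4.57°
|G| = 20 · 1 / (1.0032) ≈ 19.936
Gain = 20 log₁₀(19.936) ≈ 25.99 dB
∠G = (0°) − (4.57°) = -4.57°

26.0 dB, -4.6°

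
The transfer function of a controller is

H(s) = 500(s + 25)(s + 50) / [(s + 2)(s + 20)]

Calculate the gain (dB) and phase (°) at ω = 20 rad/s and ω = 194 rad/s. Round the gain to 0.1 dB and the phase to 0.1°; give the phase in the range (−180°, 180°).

At s = jω = j20:
zero (s+25): 25 + j20 → |·| = √(25²+20²) = √1025 ≈ 32.016, ∠ = arctan(20/25) ≈ 38.66°
zero (s+50): 50 + j20 → |·| = √(50²+20²) = √2900 ≈ 53.852, ∠ = arctan(20/50) ≈ 21.80°
pole (s+2): 2 + j20 → |·| = √(2²+20²) = √404 ≈ 20.1, ∠ = arctan(20/2) ≈ 84.29°
pole (s+20): 20 + j20 → |·| = √(20²+20²) = √800 ≈ 28.284, ∠ = arctan(20/20) ≈ 45.00°
|H| = 500 · 1724.1 / 568.51 ≈ 1516.3
Gain = 20 log₁₀(1516.3) ≈ 63.62 dB
∠H = 60.46° − 129.29° = -68.83°

At s = jω = j194:
zero (s+25): 25 + j194 → |·| = √(25²+194²) = √38261 ≈ 195.6, ∠ = arctan(194/25) ≈ 82.66°
zero (s+50): 50 + j194 → |·| = √(50²+194²) = √40136 ≈ 200.34, ∠ = arctan(194/50) ≈ 75.55°
pole (s+2): 2 + j194 → |·| = √(2²+194²) = √37640 ≈ 194.01, ∠ = arctan(194/2) ≈ 89.41°
pole (s+20): 20 + j194 → |·| = √(20²+194²) = √38036 ≈ 195.03, ∠ = arctan(194/20) ≈ 84.11°
|H| = 500 · 39187 / 37838 ≈ 517.83
Gain = 20 log₁₀(517.83) ≈ 54.28 dB
∠H = 158.21° − 173.52° = -15.31°

ω = 20: 63.6 dB, -68.8°; ω = 194: 54.3 dB, -15.3°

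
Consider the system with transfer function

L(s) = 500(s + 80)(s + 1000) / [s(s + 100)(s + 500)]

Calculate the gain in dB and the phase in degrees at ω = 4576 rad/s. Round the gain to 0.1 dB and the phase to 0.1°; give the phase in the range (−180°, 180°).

-19.1 dB, -95.8°

At s = jω = j4576:
zero (s+80): 80 + j4576 → |·| = √(80²+4576²) = √20946176 ≈ 4576.7, ∠ = arctan(4576/80) ≈ 89.00°
zero (s+1000): 1000 + j4576 → |·| = √(1000²+4576²) = √21939776 ≈ 4684, ∠ = arctan(4576/1000) ≈ 77.67°
pole (s+100): 100 + j4576 → |·| = √(100²+4576²) = √20949776 ≈ 4577.1, ∠ = arctan(4576/100) ≈ 88.75°
pole (s+500): 500 + j4576 → |·| = √(500²+4576²) = √21189776 ≈ 4603.2, ∠ = arctan(4576/500) ≈ 83.76°
pole at origin: |s| = 4576, ∠ = 90.00° (in denominator)
|L| = 500 · 2.1437e+07 / 9.6413e+10 ≈ 0.11117
Gain = 20 log₁₀(0.11117) ≈ -19.08 dB
∠L = 166.67° − 262.51° = -95.84°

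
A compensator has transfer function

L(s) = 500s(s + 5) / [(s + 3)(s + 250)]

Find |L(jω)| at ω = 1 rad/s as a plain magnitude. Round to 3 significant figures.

At s = jω = j1:
zero (s+5): 5 + j1 → |·| = √(5²+1²) = √26 ≈ 5.099, ∠ = arctan(1/5) ≈ 11.31°
zero at origin: s = j1 → |·| = 1, ∠ = 90.00°
pole (s+3): 3 + j1 → |·| = √(3²+1²) = √10 ≈ 3.1623, ∠ = arctan(1/3) ≈ 18.43°
pole (s+250): 250 + j1 → |·| = √(250²+1²) = √62501 ≈ 250, ∠ = arctan(1/250) ≈ 0.23°
|L| = 500 · 5.099 / 790.58 ≈ 3.2248

3.22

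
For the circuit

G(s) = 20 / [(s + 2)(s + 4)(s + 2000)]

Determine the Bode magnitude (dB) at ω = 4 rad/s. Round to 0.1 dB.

At s = jω = j4:
pole (s+2): 2 + j4 → |·| = √(2²+4²) = √20 ≈ 4.4721, ∠ = arctan(4/2) ≈ 63.43°
pole (s+4): 4 + j4 → |·| = √(4²+4²) = √32 ≈ 5.6569, ∠ = arctan(4/4) ≈ 45.00°
pole (s+2000): 2000 + j4 → |·| = √(2000²+4²) = √4000016 ≈ 2000, ∠ = arctan(4/2000) ≈ 0.11°
|G| = 20 / 50596 ≈ 0.00039529
Gain = 20 log₁₀(0.00039529) ≈ -68.06 dB

-68.1 dB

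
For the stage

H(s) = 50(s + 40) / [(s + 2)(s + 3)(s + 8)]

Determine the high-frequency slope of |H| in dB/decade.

Each pole contributes −20 dB/decade at high frequency; each zero contributes +20 dB/decade.
Net: 1 zero(s) − 3 pole(s) → -40 dB/decade.

-40 dB/decade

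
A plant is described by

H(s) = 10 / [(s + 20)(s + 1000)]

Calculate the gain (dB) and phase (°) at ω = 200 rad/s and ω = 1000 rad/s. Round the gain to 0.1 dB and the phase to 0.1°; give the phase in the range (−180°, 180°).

At s = jω = j200:
pole (s+20): 20 + j200 → |·| = √(20²+200²) = √40400 ≈ 201, ∠ = arctan(200/20) ≈ 84.29°
pole (s+1000): 1000 + j200 → |·| = √(1000²+200²) = √1040000 ≈ 1019.8, ∠ = arctan(200/1000) ≈ 11.31°
|H| = 10 / 2.0498e+05 ≈ 4.8785e-05
Gain = 20 log₁₀(4.8785e-05) ≈ -86.23 dB
∠H = 0.00° − 95.60° = -95.60°

At s = jω = j1000:
pole (s+20): 20 + j1000 → |·| = √(20²+1000²) = √1000400 ≈ 1000.2, ∠ = arctan(1000/20) ≈ 88.85°
pole (s+1000): 1000 + j1000 → |·| = √(1000²+1000²) = √2000000 ≈ 1414.2, ∠ = arctan(1000/1000) ≈ 45.00°
|H| = 10 / 1.4145e+06 ≈ 7.0696e-06
Gain = 20 log₁₀(7.0696e-06) ≈ -103.01 dB
∠H = 0.00° − 133.85° = -133.85°

ω = 200: -86.2 dB, -95.6°; ω = 1000: -103.0 dB, -133.9°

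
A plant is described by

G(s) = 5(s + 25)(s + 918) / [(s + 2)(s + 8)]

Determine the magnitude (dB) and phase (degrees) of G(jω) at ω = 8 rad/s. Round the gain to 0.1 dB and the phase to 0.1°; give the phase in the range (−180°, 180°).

At s = jω = j8:
zero (s+25): 25 + j8 → |·| = √(25²+8²) = √689 ≈ 26.249, ∠ = arctan(8/25) ≈ 17.74°
zero (s+918): 918 + j8 → |·| = √(918²+8²) = √842788 ≈ 918.03, ∠ = arctan(8/918) ≈ 0.50°
pole (s+2): 2 + j8 → |·| = √(2²+8²) = √68 ≈ 8.2462, ∠ = arctan(8/2) ≈ 75.96°
pole (s+8): 8 + j8 → |·| = √(8²+8²) = √128 ≈ 11.314, ∠ = arctan(8/8) ≈ 45.00°
|G| = 5 · 24097 / 93.298 ≈ 1291.4
Gain = 20 log₁₀(1291.4) ≈ 62.22 dB
∠G = 18.24° − 120.96° = -102.72°

62.2 dB, -102.7°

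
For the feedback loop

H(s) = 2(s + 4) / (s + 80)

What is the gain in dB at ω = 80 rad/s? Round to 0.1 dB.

3.0 dB

At s = jω = j80:
zero (s+4): 4 + j80 → |·| = √(4²+80²) = √6416 ≈ 80.1, ∠ = arctan(80/4) ≈ 87.14°
pole (s+80): 80 + j80 → |·| = √(80²+80²) = √12800 ≈ 113.14, ∠ = arctan(80/80) ≈ 45.00°
|H| = 2 · 80.1 / 113.14 ≈ 1.4159
Gain = 20 log₁₀(1.4159) ≈ 3.02 dB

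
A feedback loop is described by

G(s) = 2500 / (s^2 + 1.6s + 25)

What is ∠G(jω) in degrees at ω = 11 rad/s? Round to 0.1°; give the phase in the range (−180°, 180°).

At s = jω = j11:
quadratic: (j11)² + 1.6·j11 + 25 = -96 + j17.6 → |·| ≈ 97.6, ∠ ≈ 169.61°
∠G = 0.00° − 169.61° = -169.61°

-169.6°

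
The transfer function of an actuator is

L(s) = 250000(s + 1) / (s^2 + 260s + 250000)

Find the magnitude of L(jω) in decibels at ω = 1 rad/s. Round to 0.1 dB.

At s = jω = j1:
zero (s+1): 1 + j1 → |·| = √(1²+1²) = √2 ≈ 1.4142, ∠ = arctan(1/1) ≈ 45.00°
quadratic: (j1)² + 260·j1 + 250000 = 249999 + j260 → |·| ≈ 2.5e+05, ∠ ≈ 0.06°
|L| = 250000 · 1.4142 / 2.5e+05 ≈ 1.4142
Gain = 20 log₁₀(1.4142) ≈ 3.01 dB

3.0 dB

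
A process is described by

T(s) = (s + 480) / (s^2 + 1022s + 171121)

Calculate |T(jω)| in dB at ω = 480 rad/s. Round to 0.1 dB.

Substitute s = j480:
Numerator: (j480) + 480 = 480 + j480
Denominator: (j480)^2 + 1022(j480) + 171121 = -59279 + j490560
|N| = √(480² + 480²) ≈ 678.82, ∠N ≈ 45.00°
|D| = √(59279² + 490560²) ≈ 4.9413e+05, ∠D ≈ 96.89°
|T| = 678.82 / 4.9413e+05 ≈ 0.0013738
Gain = 20 log₁₀(0.0013738) ≈ -57.24 dB

-57.2 dB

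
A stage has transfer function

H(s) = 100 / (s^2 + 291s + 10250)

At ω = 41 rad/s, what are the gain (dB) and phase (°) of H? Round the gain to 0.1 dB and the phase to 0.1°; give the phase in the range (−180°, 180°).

Substitute s = j41:
Numerator: 100 = 100 + j0
Denominator: (j41)^2 + 291(j41) + 10250 = 8569 + j11931
|N| = √(100² + 0²) ≈ 100, ∠N ≈ 0.00°
|D| = √(8569² + 11931²) ≈ 14689, ∠D ≈ 54.31°
|H| = 100 / 14689 ≈ 0.0068078
Gain = 20 log₁₀(0.0068078) ≈ -43.34 dB
∠H = 0.00° − 54.31° = -54.31°

-43.3 dB, -54.3°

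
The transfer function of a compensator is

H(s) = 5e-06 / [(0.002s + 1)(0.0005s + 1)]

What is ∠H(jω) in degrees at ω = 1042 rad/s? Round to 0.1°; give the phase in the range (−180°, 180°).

At ω = 1042 rad/s:
pole (1 + j1042·0.002) = 1 + j2.084 → |·| ≈ 2.3115, ∠ ≈ 64.37°
pole (1 + j1042·0.0005) = 1 + j0.521 → |·| ≈ 1.1276, ∠ ≈ 27.52°
∠H = (0°) − (64.37° + 27.52°) = -91.89°

-91.9°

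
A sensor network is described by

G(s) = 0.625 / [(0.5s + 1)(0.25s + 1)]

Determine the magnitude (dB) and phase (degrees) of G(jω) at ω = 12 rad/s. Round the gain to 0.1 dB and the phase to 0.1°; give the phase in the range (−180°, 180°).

At ω = 12 rad/s:
pole (1 + j12·0.5) = 1 + j6 → |·| ≈ 6.0828, ∠ ≈ 80.54°
pole (1 + j12·0.25) = 1 + j3 → |·| ≈ 3.1623, ∠ ≈ 71.57°
|G| = 0.625 · 1 / (6.0828 · 3.1623) ≈ 0.032492
Gain = 20 log₁₀(0.032492) ≈ -29.76 dB
∠G = (0°) − (80.54° + 71.57°) = -152.11°

-29.8 dB, -152.1°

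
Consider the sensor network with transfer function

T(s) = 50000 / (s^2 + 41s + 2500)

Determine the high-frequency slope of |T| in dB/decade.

Each pole contributes −20 dB/decade at high frequency; each zero contributes +20 dB/decade.
Net: 0 zero(s) − 2 pole(s) → -40 dB/decade.

-40 dB/decade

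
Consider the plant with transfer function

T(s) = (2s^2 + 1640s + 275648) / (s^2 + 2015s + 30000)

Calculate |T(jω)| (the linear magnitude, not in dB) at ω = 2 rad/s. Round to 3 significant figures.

Substitute s = j2:
Numerator: 2(j2)^2 + 1640(j2) + 275648 = 275640 + j3280
Denominator: (j2)^2 + 2015(j2) + 30000 = 29996 + j4030
|N| = √(275640² + 3280²) ≈ 2.7566e+05, ∠N ≈ 0.68°
|D| = √(29996² + 4030²) ≈ 30266, ∠D ≈ 7.65°
|T| = 2.7566e+05 / 30266 ≈ 9.1079

9.11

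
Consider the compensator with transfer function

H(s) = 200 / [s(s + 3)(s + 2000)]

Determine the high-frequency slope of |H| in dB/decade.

Each pole contributes −20 dB/decade at high frequency; each zero contributes +20 dB/decade.
Net: 0 zero(s) − 3 pole(s) → -60 dB/decade.

-60 dB/decade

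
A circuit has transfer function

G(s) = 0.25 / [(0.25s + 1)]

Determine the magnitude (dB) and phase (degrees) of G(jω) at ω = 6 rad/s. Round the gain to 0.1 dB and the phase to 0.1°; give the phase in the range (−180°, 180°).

At ω = 6 rad/s:
pole (1 + j6·0.25) = 1 + j1.5 → |·| ≈ 1.8028, ∠ ≈ 56.31°
|G| = 0.25 · 1 / (1.8028) ≈ 0.13867
Gain = 20 log₁₀(0.13867) ≈ -17.16 dB
∠G = (0°) − (56.31°) = -56.31°

-17.2 dB, -56.3°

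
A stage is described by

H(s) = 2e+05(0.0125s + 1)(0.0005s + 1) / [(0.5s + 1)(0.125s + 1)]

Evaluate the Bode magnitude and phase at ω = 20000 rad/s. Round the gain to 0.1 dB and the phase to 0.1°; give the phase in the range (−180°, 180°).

At ω = 20000 rad/s:
zero (1 + j20000·0.0125) = 1 + j250 → |·| ≈ 250, ∠ ≈ 89.77°
zero (1 + j20000·0.0005) = 1 + j10 → |·| ≈ 10.05, ∠ ≈ 84.29°
pole (1 + j20000·0.5) = 1 + j10000 → |·| ≈ 10000, ∠ ≈ 89.99°
pole (1 + j20000·0.125) = 1 + j2500 → |·| ≈ 2500, ∠ ≈ 89.98°
|H| = 2e+05 · 250 · 10.05 / (10000 · 2500) ≈ 20.1
Gain = 20 log₁₀(20.1) ≈ 26.06 dB
∠H = (89.77° + 84.29°) − (89.99° + 89.98°) = -5.91°

26.1 dB, -5.9°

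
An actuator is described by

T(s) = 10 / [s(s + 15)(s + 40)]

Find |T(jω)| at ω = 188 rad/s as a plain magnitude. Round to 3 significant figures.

At s = jω = j188:
pole (s+15): 15 + j188 → |·| = √(15²+188²) = √35569 ≈ 188.6, ∠ = arctan(188/15) ≈ 85.44°
pole (s+40): 40 + j188 → |·| = √(40²+188²) = √36944 ≈ 192.21, ∠ = arctan(188/40) ≈ 77.99°
pole at origin: |s| = 188, ∠ = 90.00° (in denominator)
|T| = 10 / 6.8152e+06 ≈ 1.4673e-06

1.47e-06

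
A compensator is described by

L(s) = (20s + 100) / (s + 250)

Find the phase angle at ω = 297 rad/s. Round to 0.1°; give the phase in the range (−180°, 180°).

Substitute s = j297:
Numerator: 20(j297) + 100 = 100 + j5940
Denominator: (j297) + 250 = 250 + j297
|N| = √(100² + 5940²) ≈ 5940.8, ∠N ≈ 89.04°
|D| = √(250² + 297²) ≈ 388.21, ∠D ≈ 49.91°
∠L = 89.04° − 49.91° = 39.13°

39.1°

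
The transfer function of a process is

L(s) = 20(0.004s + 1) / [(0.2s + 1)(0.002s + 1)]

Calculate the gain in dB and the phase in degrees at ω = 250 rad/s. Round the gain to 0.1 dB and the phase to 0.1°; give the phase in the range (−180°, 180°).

-5.9 dB, -70.4°

At ω = 250 rad/s:
zero (1 + j250·0.004) = 1 + j1 → |·| ≈ 1.4142, ∠ ≈ 45.00°
pole (1 + j250·0.2) = 1 + j50 → |·| ≈ 50.01, ∠ ≈ 88.85°
pole (1 + j250·0.002) = 1 + j0.5 → |·| ≈ 1.118, ∠ ≈ 26.57°
|L| = 20 · 1.4142 / (50.01 · 1.118) ≈ 0.50587
Gain = 20 log₁₀(0.50587) ≈ -5.92 dB
∠L = (45.00°) − (88.85° + 26.57°) = -70.42°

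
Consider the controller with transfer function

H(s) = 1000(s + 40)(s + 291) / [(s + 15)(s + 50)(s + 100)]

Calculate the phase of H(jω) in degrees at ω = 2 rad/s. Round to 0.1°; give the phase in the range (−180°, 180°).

At s = jω = j2:
zero (s+40): 40 + j2 → |·| = √(40²+2²) = √1604 ≈ 40.05, ∠ = arctan(2/40) ≈ 2.86°
zero (s+291): 291 + j2 → |·| = √(291²+2²) = √84685 ≈ 291.01, ∠ = arctan(2/291) ≈ 0.39°
pole (s+15): 15 + j2 → |·| = √(15²+2²) = √229 ≈ 15.133, ∠ = arctan(2/15) ≈ 7.59°
pole (s+50): 50 + j2 → |·| = √(50²+2²) = √2504 ≈ 50.04, ∠ = arctan(2/50) ≈ 2.29°
pole (s+100): 100 + j2 → |·| = √(100²+2²) = √10004 ≈ 100.02, ∠ = arctan(2/100) ≈ 1.15°
∠H = 3.25° − 11.03° = -7.78°

-7.8°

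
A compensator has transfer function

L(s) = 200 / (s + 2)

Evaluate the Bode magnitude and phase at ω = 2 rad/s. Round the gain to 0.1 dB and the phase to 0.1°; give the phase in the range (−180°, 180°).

37.0 dB, -45.0°

At s = jω = j2:
pole (s+2): 2 + j2 → |·| = √(2²+2²) = √8 ≈ 2.8284, ∠ = arctan(2/2) ≈ 45.00°
|L| = 200 / 2.8284 ≈ 70.711
Gain = 20 log₁₀(70.711) ≈ 36.99 dB
∠L = 0.00° − 45.00° = -45.00°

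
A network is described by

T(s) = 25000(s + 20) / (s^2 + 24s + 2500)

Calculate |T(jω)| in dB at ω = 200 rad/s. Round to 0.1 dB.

At s = jω = j200:
zero (s+20): 20 + j200 → |·| = √(20²+200²) = √40400 ≈ 201, ∠ = arctan(200/20) ≈ 84.29°
quadratic: (j200)² + 24·j200 + 2500 = -37500 + j4800 → |·| ≈ 37806, ∠ ≈ 172.71°
|T| = 25000 · 201 / 37806 ≈ 132.92
Gain = 20 log₁₀(132.92) ≈ 42.47 dB

42.5 dB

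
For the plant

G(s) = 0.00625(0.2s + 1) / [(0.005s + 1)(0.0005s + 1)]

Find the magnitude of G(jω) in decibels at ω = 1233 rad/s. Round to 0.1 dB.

At ω = 1233 rad/s:
zero (1 + j1233·0.2) = 1 + j246.6 → |·| ≈ 246.6, ∠ ≈ 89.77°
pole (1 + j1233·0.005) = 1 + j6.165 → |·| ≈ 6.2456, ∠ ≈ 80.79°
pole (1 + j1233·0.0005) = 1 + j0.6165 → |·| ≈ 1.1748, ∠ ≈ 31.65°
|G| = 0.00625 · 246.6 / (6.2456 · 1.1748) ≈ 0.21006
Gain = 20 log₁₀(0.21006) ≈ -13.55 dB

-13.6 dB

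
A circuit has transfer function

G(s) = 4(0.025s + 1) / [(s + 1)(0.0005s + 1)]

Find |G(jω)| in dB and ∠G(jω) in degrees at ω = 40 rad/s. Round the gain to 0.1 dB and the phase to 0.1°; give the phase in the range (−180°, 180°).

-17.0 dB, -44.7°

At ω = 40 rad/s:
zero (1 + j40·0.025) = 1 + j1 → |·| ≈ 1.4142, ∠ ≈ 45.00°
pole (1 + j40·1) = 1 + j40 → |·| ≈ 40.012, ∠ ≈ 88.57°
pole (1 + j40·0.0005) = 1 + j0.02 → |·| ≈ 1.0002, ∠ ≈ 1.15°
|G| = 4 · 1.4142 / (40.012 · 1.0002) ≈ 0.14135
Gain = 20 log₁₀(0.14135) ≈ -16.99 dB
∠G = (45.00°) − (88.57° + 1.15°) = -44.72°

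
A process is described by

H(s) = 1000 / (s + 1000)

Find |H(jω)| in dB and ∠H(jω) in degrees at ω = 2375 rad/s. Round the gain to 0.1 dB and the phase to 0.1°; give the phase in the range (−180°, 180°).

-8.2 dB, -67.2°

At s = jω = j2375:
pole (s+1000): 1000 + j2375 → |·| = √(1000²+2375²) = √6640625 ≈ 2576.9, ∠ = arctan(2375/1000) ≈ 67.17°
|H| = 1000 / 2576.9 ≈ 0.38806
Gain = 20 log₁₀(0.38806) ≈ -8.22 dB
∠H = 0.00° − 67.17° = -67.17°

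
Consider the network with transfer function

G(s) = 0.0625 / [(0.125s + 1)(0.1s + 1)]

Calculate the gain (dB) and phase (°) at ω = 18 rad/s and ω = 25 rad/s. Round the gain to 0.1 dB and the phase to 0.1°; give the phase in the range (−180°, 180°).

ω = 18: -38.2 dB, -127.0°; ω = 25: -43.0 dB, -140.5°

At ω = 18 rad/s:
pole (1 + j18·0.125) = 1 + j2.25 → |·| ≈ 2.4622, ∠ ≈ 66.04°
pole (1 + j18·0.1) = 1 + j1.8 → |·| ≈ 2.0591, ∠ ≈ 60.95°
|G| = 0.0625 · 1 / (2.4622 · 2.0591) ≈ 0.012328
Gain = 20 log₁₀(0.012328) ≈ -38.18 dB
∠G = (0°) − (66.04° + 60.95°) = -126.99°

At ω = 25 rad/s:
pole (1 + j25·0.125) = 1 + j3.125 → |·| ≈ 3.2811, ∠ ≈ 72.26°
pole (1 + j25·0.1) = 1 + j2.5 → |·| ≈ 2.6926, ∠ ≈ 68.20°
|G| = 0.0625 · 1 / (3.2811 · 2.6926) ≈ 0.0070744
Gain = 20 log₁₀(0.0070744) ≈ -43.01 dB
∠G = (0°) − (72.26° + 68.20°) = -140.46°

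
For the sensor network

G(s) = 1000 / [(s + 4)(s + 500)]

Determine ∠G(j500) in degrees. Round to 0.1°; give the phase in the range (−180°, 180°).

-134.5°

At s = jω = j500:
pole (s+4): 4 + j500 → |·| = √(4²+500²) = √250016 ≈ 500.02, ∠ = arctan(500/4) ≈ 89.54°
pole (s+500): 500 + j500 → |·| = √(500²+500²) = √500000 ≈ 707.11, ∠ = arctan(500/500) ≈ 45.00°
∠G = 0.00° − 134.54° = -134.54°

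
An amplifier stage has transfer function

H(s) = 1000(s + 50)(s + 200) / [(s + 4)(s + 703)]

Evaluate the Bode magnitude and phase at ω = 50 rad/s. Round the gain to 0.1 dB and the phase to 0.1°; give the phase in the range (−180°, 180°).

52.3 dB, -30.5°

At s = jω = j50:
zero (s+50): 50 + j50 → |·| = √(50²+50²) = √5000 ≈ 70.711, ∠ = arctan(50/50) ≈ 45.00°
zero (s+200): 200 + j50 → |·| = √(200²+50²) = √42500 ≈ 206.16, ∠ = arctan(50/200) ≈ 14.04°
pole (s+4): 4 + j50 → |·| = √(4²+50²) = √2516 ≈ 50.16, ∠ = arctan(50/4) ≈ 85.43°
pole (s+703): 703 + j50 → |·| = √(703²+50²) = √496709 ≈ 704.78, ∠ = arctan(50/703) ≈ 4.07°
|H| = 1000 · 14578 / 35352 ≈ 412.37
Gain = 20 log₁₀(412.37) ≈ 52.31 dB
∠H = 59.04° − 89.50° = -30.46°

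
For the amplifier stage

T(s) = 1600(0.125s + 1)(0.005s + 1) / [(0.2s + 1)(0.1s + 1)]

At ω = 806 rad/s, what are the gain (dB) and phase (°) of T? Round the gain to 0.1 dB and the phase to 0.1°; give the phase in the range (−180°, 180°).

34.2 dB, -13.4°

At ω = 806 rad/s:
zero (1 + j806·0.125) = 1 + j100.75 → |·| ≈ 100.75, ∠ ≈ 89.43°
zero (1 + j806·0.005) = 1 + j4.03 → |·| ≈ 4.1522, ∠ ≈ 76.06°
pole (1 + j806·0.2) = 1 + j161.2 → |·| ≈ 161.2, ∠ ≈ 89.64°
pole (1 + j806·0.1) = 1 + j80.6 → |·| ≈ 80.606, ∠ ≈ 89.29°
|T| = 1600 · 100.75 · 4.1522 / (161.2 · 80.606) ≈ 51.512
Gain = 20 log₁₀(51.512) ≈ 34.24 dB
∠T = (89.43° + 76.06°) − (89.64° + 89.29°) = -13.44°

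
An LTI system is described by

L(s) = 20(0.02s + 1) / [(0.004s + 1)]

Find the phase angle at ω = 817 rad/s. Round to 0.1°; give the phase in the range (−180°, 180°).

At ω = 817 rad/s:
zero (1 + j817·0.02) = 1 + j16.34 → |·| ≈ 16.371, ∠ ≈ 86.50°
pole (1 + j817·0.004) = 1 + j3.268 → |·| ≈ 3.4176, ∠ ≈ 72.99°
∠L = (86.50°) − (72.99°) = 13.51°

13.5°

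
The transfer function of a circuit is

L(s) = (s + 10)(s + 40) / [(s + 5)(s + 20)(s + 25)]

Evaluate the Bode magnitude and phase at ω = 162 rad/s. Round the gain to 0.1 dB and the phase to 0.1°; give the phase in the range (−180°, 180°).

At s = jω = j162:
zero (s+10): 10 + j162 → |·| = √(10²+162²) = √26344 ≈ 162.31, ∠ = arctan(162/10) ≈ 86.47°
zero (s+40): 40 + j162 → |·| = √(40²+162²) = √27844 ≈ 166.87, ∠ = arctan(162/40) ≈ 76.13°
pole (s+5): 5 + j162 → |·| = √(5²+162²) = √26269 ≈ 162.08, ∠ = arctan(162/5) ≈ 88.23°
pole (s+20): 20 + j162 → |·| = √(20²+162²) = √26644 ≈ 163.23, ∠ = arctan(162/20) ≈ 82.96°
pole (s+25): 25 + j162 → |·| = √(25²+162²) = √26869 ≈ 163.92, ∠ = arctan(162/25) ≈ 81.23°
|L| = 1 · 27085 / 4.3367e+06 ≈ 0.0062455
Gain = 20 log₁₀(0.0062455) ≈ -44.09 dB
∠L = 162.60° − 252.42° = -89.82°

-44.1 dB, -89.8°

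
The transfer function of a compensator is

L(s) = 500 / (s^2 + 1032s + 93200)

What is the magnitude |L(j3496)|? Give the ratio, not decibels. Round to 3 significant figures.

Substitute s = j3496:
Numerator: 500 = 500 + j0
Denominator: (j3496)^2 + 1032(j3496) + 93200 = -12128816 + j3607872
|N| = √(500² + 0²) ≈ 500, ∠N ≈ 0.00°
|D| = √(12128816² + 3607872²) ≈ 1.2654e+07, ∠D ≈ 163.43°
|L| = 500 / 1.2654e+07 ≈ 3.9513e-05

3.95e-05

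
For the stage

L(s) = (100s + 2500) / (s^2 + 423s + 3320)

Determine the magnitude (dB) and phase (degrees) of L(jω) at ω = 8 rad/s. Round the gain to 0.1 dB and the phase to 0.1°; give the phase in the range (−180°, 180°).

-5.1 dB, -28.4°

Substitute s = j8:
Numerator: 100(j8) + 2500 = 2500 + j800
Denominator: (j8)^2 + 423(j8) + 3320 = 3256 + j3384
|N| = √(2500² + 800²) ≈ 2624.9, ∠N ≈ 17.74°
|D| = √(3256² + 3384²) ≈ 4696.1, ∠D ≈ 46.10°
|L| = 2624.9 / 4696.1 ≈ 0.55895
Gain = 20 log₁₀(0.55895) ≈ -5.05 dB
∠L = 17.74° − 46.10° = -28.36°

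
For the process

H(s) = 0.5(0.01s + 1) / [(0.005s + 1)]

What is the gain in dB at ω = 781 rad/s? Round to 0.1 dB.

At ω = 781 rad/s:
zero (1 + j781·0.01) = 1 + j7.81 → |·| ≈ 7.8738, ∠ ≈ 82.70°
pole (1 + j781·0.005) = 1 + j3.905 → |·| ≈ 4.031, ∠ ≈ 75.64°
|H| = 0.5 · 7.8738 / (4.031) ≈ 0.97666
Gain = 20 log₁₀(0.97666) ≈ -0.21 dB

-0.2 dB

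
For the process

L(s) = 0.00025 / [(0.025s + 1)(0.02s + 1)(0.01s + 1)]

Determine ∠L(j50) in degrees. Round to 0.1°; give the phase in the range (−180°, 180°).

-122.9°

At ω = 50 rad/s:
pole (1 + j50·0.025) = 1 + j1.25 → |·| ≈ 1.6008, ∠ ≈ 51.34°
pole (1 + j50·0.02) = 1 + j1 → |·| ≈ 1.4142, ∠ ≈ 45.00°
pole (1 + j50·0.01) = 1 + j0.5 → |·| ≈ 1.118, ∠ ≈ 26.57°
∠L = (0°) − (51.34° + 45.00° + 26.57°) = -122.91°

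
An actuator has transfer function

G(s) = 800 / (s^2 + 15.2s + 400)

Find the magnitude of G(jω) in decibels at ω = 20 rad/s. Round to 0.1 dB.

8.4 dB

At s = jω = j20:
quadratic: (j20)² + 15.2·j20 + 400 = 0 + j304 → |·| ≈ 304, ∠ ≈ 90.00°
|G| = 800 / 304 ≈ 2.6316
Gain = 20 log₁₀(2.6316) ≈ 8.40 dB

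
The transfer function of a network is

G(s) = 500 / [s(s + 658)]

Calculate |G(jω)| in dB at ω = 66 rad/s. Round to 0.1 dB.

-38.8 dB

At s = jω = j66:
pole (s+658): 658 + j66 → |·| = √(658²+66²) = √437320 ≈ 661.3, ∠ = arctan(66/658) ≈ 5.73°
pole at origin: |s| = 66, ∠ = 90.00° (in denominator)
|G| = 500 / 43646 ≈ 0.011456
Gain = 20 log₁₀(0.011456) ≈ -38.82 dB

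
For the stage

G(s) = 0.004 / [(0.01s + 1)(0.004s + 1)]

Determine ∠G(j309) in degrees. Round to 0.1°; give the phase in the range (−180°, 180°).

At ω = 309 rad/s:
pole (1 + j309·0.01) = 1 + j3.09 → |·| ≈ 3.2478, ∠ ≈ 72.07°
pole (1 + j309·0.004) = 1 + j1.236 → |·| ≈ 1.5899, ∠ ≈ 51.03°
∠G = (0°) − (72.07° + 51.03°) = -123.10°

-123.1°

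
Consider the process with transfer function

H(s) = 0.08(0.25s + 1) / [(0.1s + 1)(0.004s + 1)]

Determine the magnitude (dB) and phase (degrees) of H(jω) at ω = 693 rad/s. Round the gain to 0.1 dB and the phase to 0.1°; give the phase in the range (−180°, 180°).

At ω = 693 rad/s:
zero (1 + j693·0.25) = 1 + j173.25 → |·| ≈ 173.25, ∠ ≈ 89.67°
pole (1 + j693·0.1) = 1 + j69.3 → |·| ≈ 69.307, ∠ ≈ 89.17°
pole (1 + j693·0.004) = 1 + j2.772 → |·| ≈ 2.9469, ∠ ≈ 70.16°
|H| = 0.08 · 173.25 / (69.307 · 2.9469) ≈ 0.067861
Gain = 20 log₁₀(0.067861) ≈ -23.37 dB
∠H = (89.67°) − (89.17° + 70.16°) = -69.66°

-23.4 dB, -69.7°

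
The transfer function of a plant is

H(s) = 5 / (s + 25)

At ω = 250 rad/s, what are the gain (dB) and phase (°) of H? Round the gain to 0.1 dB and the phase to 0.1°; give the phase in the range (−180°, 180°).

At s = jω = j250:
pole (s+25): 25 + j250 → |·| = √(25²+250²) = √63125 ≈ 251.25, ∠ = arctan(250/25) ≈ 84.29°
|H| = 5 / 251.25 ≈ 0.0199
Gain = 20 log₁₀(0.0199) ≈ -34.02 dB
∠H = 0.00° − 84.29° = -84.29°

-34.0 dB, -84.3°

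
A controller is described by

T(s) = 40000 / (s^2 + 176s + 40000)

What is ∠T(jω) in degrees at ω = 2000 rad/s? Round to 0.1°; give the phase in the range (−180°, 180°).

-174.9°

At s = jω = j2000:
quadratic: (j2000)² + 176·j2000 + 40000 = -3960000 + j352000 → |·| ≈ 3.9756e+06, ∠ ≈ 174.92°
∠T = 0.00° − 174.92° = -174.92°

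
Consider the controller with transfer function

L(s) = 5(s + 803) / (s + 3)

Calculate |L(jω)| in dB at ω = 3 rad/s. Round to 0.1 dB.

At s = jω = j3:
zero (s+803): 803 + j3 → |·| = √(803²+3²) = √644818 ≈ 803.01, ∠ = arctan(3/803) ≈ 0.21°
pole (s+3): 3 + j3 → |·| = √(3²+3²) = √18 ≈ 4.2426, ∠ = arctan(3/3) ≈ 45.00°
|L| = 5 · 803.01 / 4.2426 ≈ 946.37
Gain = 20 log₁₀(946.37) ≈ 59.52 dB

59.5 dB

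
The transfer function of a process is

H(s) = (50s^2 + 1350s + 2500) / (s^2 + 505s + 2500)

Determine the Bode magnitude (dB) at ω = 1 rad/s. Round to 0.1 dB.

Substitute s = j1:
Numerator: 50(j1)^2 + 1350(j1) + 2500 = 2450 + j1350
Denominator: (j1)^2 + 505(j1) + 2500 = 2499 + j505
|N| = √(2450² + 1350²) ≈ 2797.3, ∠N ≈ 28.86°
|D| = √(2499² + 505²) ≈ 2549.5, ∠D ≈ 11.42°
|H| = 2797.3 / 2549.5 ≈ 1.0972
Gain = 20 log₁₀(1.0972) ≈ 0.81 dB

0.8 dB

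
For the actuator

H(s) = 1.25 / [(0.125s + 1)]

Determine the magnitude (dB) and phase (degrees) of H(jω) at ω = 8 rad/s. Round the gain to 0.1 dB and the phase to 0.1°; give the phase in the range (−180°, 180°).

At ω = 8 rad/s:
pole (1 + j8·0.125) = 1 + j1 → |·| ≈ 1.4142, ∠ ≈ 45.00°
|H| = 1.25 · 1 / (1.4142) ≈ 0.88389
Gain = 20 log₁₀(0.88389) ≈ -1.07 dB
∠H = (0°) − (45.00°) = -45.00°

-1.1 dB, -45.0°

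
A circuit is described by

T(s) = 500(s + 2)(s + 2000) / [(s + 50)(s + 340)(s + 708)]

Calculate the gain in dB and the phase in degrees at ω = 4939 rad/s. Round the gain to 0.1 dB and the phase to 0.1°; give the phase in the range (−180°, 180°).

At s = jω = j4939:
zero (s+2): 2 + j4939 → |·| = √(2²+4939²) = √24393725 ≈ 4939, ∠ = arctan(4939/2) ≈ 89.98°
zero (s+2000): 2000 + j4939 → |·| = √(2000²+4939²) = √28393721 ≈ 5328.6, ∠ = arctan(4939/2000) ≈ 67.95°
pole (s+50): 50 + j4939 → |·| = √(50²+4939²) = √24396221 ≈ 4939.3, ∠ = arctan(4939/50) ≈ 89.42°
pole (s+340): 340 + j4939 → |·| = √(340²+4939²) = √24509321 ≈ 4950.7, ∠ = arctan(4939/340) ≈ 86.06°
pole (s+708): 708 + j4939 → |·| = √(708²+4939²) = √24894985 ≈ 4989.5, ∠ = arctan(4939/708) ≈ 81.84°
|T| = 500 · 2.6318e+07 / 1.2201e+11 ≈ 0.10785
Gain = 20 log₁₀(0.10785) ≈ -19.34 dB
∠T = 157.93° − 257.32° = -99.39°

-19.3 dB, -99.4°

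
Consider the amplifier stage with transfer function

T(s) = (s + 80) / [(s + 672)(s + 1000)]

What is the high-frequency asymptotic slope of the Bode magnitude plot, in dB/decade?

-20 dB/decade

Each pole contributes −20 dB/decade at high frequency; each zero contributes +20 dB/decade.
Net: 1 zero(s) − 2 pole(s) → -20 dB/decade.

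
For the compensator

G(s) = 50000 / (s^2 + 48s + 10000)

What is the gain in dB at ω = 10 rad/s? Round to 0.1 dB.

14.1 dB

At s = jω = j10:
quadratic: (j10)² + 48·j10 + 10000 = 9900 + j480 → |·| ≈ 9911.6, ∠ ≈ 2.78°
|G| = 50000 / 9911.6 ≈ 5.0446
Gain = 20 log₁₀(5.0446) ≈ 14.06 dB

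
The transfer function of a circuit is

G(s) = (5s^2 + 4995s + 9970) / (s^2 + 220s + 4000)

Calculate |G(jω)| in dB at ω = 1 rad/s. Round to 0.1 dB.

Substitute s = j1:
Numerator: 5(j1)^2 + 4995(j1) + 9970 = 9965 + j4995
Denominator: (j1)^2 + 220(j1) + 4000 = 3999 + j220
|N| = √(9965² + 4995²) ≈ 11147, ∠N ≈ 26.62°
|D| = √(3999² + 220²) ≈ 4005, ∠D ≈ 3.15°
|G| = 11147 / 4005 ≈ 2.7833
Gain = 20 log₁₀(2.7833) ≈ 8.89 dB

8.9 dB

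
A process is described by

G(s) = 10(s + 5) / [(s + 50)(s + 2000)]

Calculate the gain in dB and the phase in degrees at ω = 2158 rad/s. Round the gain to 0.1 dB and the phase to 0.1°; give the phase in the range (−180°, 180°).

-49.4 dB, -46.0°

At s = jω = j2158:
zero (s+5): 5 + j2158 → |·| = √(5²+2158²) = √4656989 ≈ 2158, ∠ = arctan(2158/5) ≈ 89.87°
pole (s+50): 50 + j2158 → |·| = √(50²+2158²) = √4659464 ≈ 2158.6, ∠ = arctan(2158/50) ≈ 88.67°
pole (s+2000): 2000 + j2158 → |·| = √(2000²+2158²) = √8656964 ≈ 2942.3, ∠ = arctan(2158/2000) ≈ 47.18°
|G| = 10 · 2158 / 6.3512e+06 ≈ 0.0033978
Gain = 20 log₁₀(0.0033978) ≈ -49.38 dB
∠G = 89.87° − 135.85° = -45.98°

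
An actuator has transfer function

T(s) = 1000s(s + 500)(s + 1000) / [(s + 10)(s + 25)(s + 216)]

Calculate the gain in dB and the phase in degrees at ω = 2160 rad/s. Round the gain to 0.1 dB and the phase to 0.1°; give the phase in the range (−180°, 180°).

61.0 dB, -31.2°

At s = jω = j2160:
zero (s+500): 500 + j2160 → |·| = √(500²+2160²) = √4915600 ≈ 2217.1, ∠ = arctan(2160/500) ≈ 76.97°
zero (s+1000): 1000 + j2160 → |·| = √(1000²+2160²) = √5665600 ≈ 2380.3, ∠ = arctan(2160/1000) ≈ 65.16°
zero at origin: s = j2160 → |·| = 2160, ∠ = 90.00°
pole (s+10): 10 + j2160 → |·| = √(10²+2160²) = √4665700 ≈ 2160, ∠ = arctan(2160/10) ≈ 89.73°
pole (s+25): 25 + j2160 → |·| = √(25²+2160²) = √4666225 ≈ 2160.1, ∠ = arctan(2160/25) ≈ 89.34°
pole (s+216): 216 + j2160 → |·| = √(216²+2160²) = √4712256 ≈ 2170.8, ∠ = arctan(2160/216) ≈ 84.29°
|T| = 1000 · 1.1399e+10 / 1.0129e+10 ≈ 1125.4
Gain = 20 log₁₀(1125.4) ≈ 61.03 dB
∠T = 232.13° − 263.36° = -31.23°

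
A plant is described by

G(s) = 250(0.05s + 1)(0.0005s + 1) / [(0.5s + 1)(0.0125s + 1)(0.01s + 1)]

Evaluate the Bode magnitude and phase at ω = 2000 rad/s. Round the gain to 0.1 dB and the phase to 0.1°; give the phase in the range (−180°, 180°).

At ω = 2000 rad/s:
zero (1 + j2000·0.05) = 1 + j100 → |·| ≈ 100, ∠ ≈ 89.43°
zero (1 + j2000·0.0005) = 1 + j1 → |·| ≈ 1.4142, ∠ ≈ 45.00°
pole (1 + j2000·0.5) = 1 + j1000 → |·| ≈ 1000, ∠ ≈ 89.94°
pole (1 + j2000·0.0125) = 1 + j25 → |·| ≈ 25.02, ∠ ≈ 87.71°
pole (1 + j2000·0.01) = 1 + j20 → |·| ≈ 20.025, ∠ ≈ 87.14°
|G| = 250 · 100 · 1.4142 / (1000 · 25.02 · 20.025) ≈ 0.070565
Gain = 20 log₁₀(0.070565) ≈ -23.03 dB
∠G = (89.43° + 45.00°) − (89.94° + 87.71° + 87.14°) = -130.36°

-23.0 dB, -130.4°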